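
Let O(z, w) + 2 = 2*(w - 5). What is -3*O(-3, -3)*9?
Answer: 486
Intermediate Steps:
O(z, w) = -12 + 2*w (O(z, w) = -2 + 2*(w - 5) = -2 + 2*(-5 + w) = -2 + (-10 + 2*w) = -12 + 2*w)
-3*O(-3, -3)*9 = -3*(-12 + 2*(-3))*9 = -3*(-12 - 6)*9 = -3*(-18)*9 = 54*9 = 486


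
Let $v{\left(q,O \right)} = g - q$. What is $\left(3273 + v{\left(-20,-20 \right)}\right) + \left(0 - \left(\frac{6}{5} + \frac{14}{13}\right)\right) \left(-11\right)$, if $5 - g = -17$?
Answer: $\frac{217103}{65} \approx 3340.0$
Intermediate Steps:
$g = 22$ ($g = 5 - -17 = 5 + 17 = 22$)
$v{\left(q,O \right)} = 22 - q$
$\left(3273 + v{\left(-20,-20 \right)}\right) + \left(0 - \left(\frac{6}{5} + \frac{14}{13}\right)\right) \left(-11\right) = \left(3273 + \left(22 - -20\right)\right) + \left(0 - \left(\frac{6}{5} + \frac{14}{13}\right)\right) \left(-11\right) = \left(3273 + \left(22 + 20\right)\right) + \left(0 - \frac{148}{65}\right) \left(-11\right) = \left(3273 + 42\right) + \left(0 - \frac{148}{65}\right) \left(-11\right) = 3315 + \left(0 - \frac{148}{65}\right) \left(-11\right) = 3315 - - \frac{1628}{65} = 3315 + \frac{1628}{65} = \frac{217103}{65}$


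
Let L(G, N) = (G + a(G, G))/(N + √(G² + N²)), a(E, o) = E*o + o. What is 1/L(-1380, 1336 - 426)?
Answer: 7/14628 + 5*√1093/190164 ≈ 0.0013478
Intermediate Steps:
a(E, o) = o + E*o
L(G, N) = (G + G*(1 + G))/(N + √(G² + N²))
1/L(-1380, 1336 - 426) = 1/(-1380*(2 - 1380)/((1336 - 426) + √((-1380)² + (1336 - 426)²))) = 1/(-1380*(-1378)/(910 + √(1904400 + 910²))) = 1/(-1380*(-1378)/(910 + √(1904400 + 828100))) = 1/(-1380*(-1378)/(910 + √2732500)) = 1/(-1380*(-1378)/(910 + 50*√1093)) = 1/(1901640/(910 + 50*√1093)) = 7/14628 + 5*√1093/190164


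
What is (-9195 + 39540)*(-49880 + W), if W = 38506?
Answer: -345144030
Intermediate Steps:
(-9195 + 39540)*(-49880 + W) = (-9195 + 39540)*(-49880 + 38506) = 30345*(-11374) = -345144030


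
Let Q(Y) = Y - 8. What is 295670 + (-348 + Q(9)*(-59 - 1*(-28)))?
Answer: 295291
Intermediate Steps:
Q(Y) = -8 + Y
295670 + (-348 + Q(9)*(-59 - 1*(-28))) = 295670 + (-348 + (-8 + 9)*(-59 - 1*(-28))) = 295670 + (-348 + 1*(-59 + 28)) = 295670 + (-348 + 1*(-31)) = 295670 + (-348 - 31) = 295670 - 379 = 295291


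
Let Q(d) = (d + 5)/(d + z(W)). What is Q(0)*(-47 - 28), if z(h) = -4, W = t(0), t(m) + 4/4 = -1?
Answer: 375/4 ≈ 93.750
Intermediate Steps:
t(m) = -2 (t(m) = -1 - 1 = -2)
W = -2
Q(d) = (5 + d)/(-4 + d) (Q(d) = (d + 5)/(d - 4) = (5 + d)/(-4 + d))
Q(0)*(-47 - 28) = ((5 + 0)/(-4 + 0))*(-47 - 28) = (5/(-4))*(-75) = -1/4*5*(-75) = -5/4*(-75) = 375/4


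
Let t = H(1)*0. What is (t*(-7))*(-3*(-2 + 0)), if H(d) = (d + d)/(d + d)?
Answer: 0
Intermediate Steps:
H(d) = 1 (H(d) = (2*d)/((2*d)) = (2*d)*(1/(2*d)) = 1)
t = 0 (t = 1*0 = 0)
(t*(-7))*(-3*(-2 + 0)) = (0*(-7))*(-3*(-2 + 0)) = 0*(-3*(-2)) = 0*6 = 0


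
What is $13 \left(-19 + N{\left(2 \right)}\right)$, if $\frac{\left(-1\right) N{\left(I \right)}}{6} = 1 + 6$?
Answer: $-793$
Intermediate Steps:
$N{\left(I \right)} = -42$ ($N{\left(I \right)} = - 6 \left(1 + 6\right) = \left(-6\right) 7 = -42$)
$13 \left(-19 + N{\left(2 \right)}\right) = 13 \left(-19 - 42\right) = 13 \left(-61\right) = -793$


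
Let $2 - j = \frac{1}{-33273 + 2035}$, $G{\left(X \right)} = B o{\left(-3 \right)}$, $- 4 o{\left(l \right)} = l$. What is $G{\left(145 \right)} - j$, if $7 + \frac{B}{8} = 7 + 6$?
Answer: $\frac{1062091}{31238} \approx 34.0$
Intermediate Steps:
$o{\left(l \right)} = - \frac{l}{4}$
$B = 48$ ($B = -56 + 8 \left(7 + 6\right) = -56 + 8 \cdot 13 = -56 + 104 = 48$)
$G{\left(X \right)} = 36$ ($G{\left(X \right)} = 48 \left(\left(- \frac{1}{4}\right) \left(-3\right)\right) = 48 \cdot \frac{3}{4} = 36$)
$j = \frac{62477}{31238}$ ($j = 2 - \frac{1}{-33273 + 2035} = 2 - \frac{1}{-31238} = 2 - - \frac{1}{31238} = 2 + \frac{1}{31238} = \frac{62477}{31238} \approx 2.0$)
$G{\left(145 \right)} - j = 36 - \frac{62477}{31238} = \frac{1062091}{31238}$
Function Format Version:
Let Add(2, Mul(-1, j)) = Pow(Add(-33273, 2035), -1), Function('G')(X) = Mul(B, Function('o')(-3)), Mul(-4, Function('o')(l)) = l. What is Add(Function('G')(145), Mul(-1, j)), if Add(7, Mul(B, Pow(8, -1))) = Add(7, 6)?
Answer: Rational(1062091, 31238) ≈ 34.000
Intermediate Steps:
Function('o')(l) = Mul(Rational(-1, 4), l)
B = 48 (B = Add(-56, Mul(8, Add(7, 6))) = Add(-56, Mul(8, 13)) = Add(-56, 104) = 48)
Function('G')(X) = 36 (Function('G')(X) = Mul(48, Mul(Rational(-1, 4), -3)) = Mul(48, Rational(3, 4)) = 36)
j = Rational(62477, 31238) (j = Add(2, Mul(-1, Pow(Add(-33273, 2035), -1))) = Add(2, Mul(-1, Pow(-31238, -1))) = Add(2, Mul(-1, Rational(-1, 31238))) = Add(2, Rational(1, 31238)) = Rational(62477, 31238) ≈ 2.0000)
Add(Function('G')(145), Mul(-1, j)) = Add(36, Mul(-1, Rational(62477, 31238))) = Add(36, Rational(-62477, 31238)) = Rational(1062091, 31238)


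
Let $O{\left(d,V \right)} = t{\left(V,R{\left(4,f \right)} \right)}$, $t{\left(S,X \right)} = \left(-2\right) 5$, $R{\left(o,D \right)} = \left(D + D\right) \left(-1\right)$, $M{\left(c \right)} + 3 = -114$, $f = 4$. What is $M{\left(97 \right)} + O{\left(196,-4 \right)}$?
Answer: $-127$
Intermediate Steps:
$M{\left(c \right)} = -117$ ($M{\left(c \right)} = -3 - 114 = -117$)
$R{\left(o,D \right)} = - 2 D$ ($R{\left(o,D \right)} = 2 D \left(-1\right) = - 2 D$)
$t{\left(S,X \right)} = -10$
$O{\left(d,V \right)} = -10$
$M{\left(97 \right)} + O{\left(196,-4 \right)} = -117 - 10 = -127$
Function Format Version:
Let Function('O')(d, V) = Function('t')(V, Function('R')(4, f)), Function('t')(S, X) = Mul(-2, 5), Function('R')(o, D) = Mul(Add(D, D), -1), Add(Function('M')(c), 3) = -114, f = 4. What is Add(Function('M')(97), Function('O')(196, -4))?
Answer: -127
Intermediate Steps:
Function('M')(c) = -117 (Function('M')(c) = Add(-3, -114) = -117)
Function('R')(o, D) = Mul(-2, D) (Function('R')(o, D) = Mul(Mul(2, D), -1) = Mul(-2, D))
Function('t')(S, X) = -10
Function('O')(d, V) = -10
Add(Function('M')(97), Function('O')(196, -4)) = Add(-117, -10) = -127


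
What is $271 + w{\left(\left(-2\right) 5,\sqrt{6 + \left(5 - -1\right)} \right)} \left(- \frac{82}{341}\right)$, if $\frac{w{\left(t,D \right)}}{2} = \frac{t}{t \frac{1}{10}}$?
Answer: $\frac{90771}{341} \approx 266.19$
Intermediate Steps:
$w{\left(t,D \right)} = 20$ ($w{\left(t,D \right)} = 2 \frac{t}{t \frac{1}{10}} = 2 \frac{t}{\frac{1}{10} t} = 2 t \frac{10}{t} = 2 \cdot 10 = 20$)
$271 + w{\left(\left(-2\right) 5,\sqrt{6 + \left(5 - -1\right)} \right)} \left(- \frac{82}{341}\right) = 271 + 20 \left(- \frac{82}{341}\right) = 271 - \frac{1640}{341} = \frac{90771}{341}$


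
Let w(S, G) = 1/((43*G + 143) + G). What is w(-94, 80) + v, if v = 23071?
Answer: 84509074/3663 ≈ 23071.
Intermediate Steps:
w(S, G) = 1/(143 + 44*G) (w(S, G) = 1/((143 + 43*G) + G) = 1/(143 + 44*G))
w(-94, 80) + v = 1/(11*(13 + 4*80)) + 23071 = 1/(11*(13 + 320)) + 23071 = (1/11)/333 + 23071 = (1/11)*(1/333) + 23071 = 1/3663 + 23071 = 84509074/3663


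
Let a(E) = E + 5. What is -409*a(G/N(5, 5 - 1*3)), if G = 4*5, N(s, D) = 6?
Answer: -10225/3 ≈ -3408.3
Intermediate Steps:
G = 20
a(E) = 5 + E
-409*a(G/N(5, 5 - 1*3)) = -409*(5 + 20/6) = -409*(5 + 20*(⅙)) = -409*(5 + 10/3) = -409*25/3 = -10225/3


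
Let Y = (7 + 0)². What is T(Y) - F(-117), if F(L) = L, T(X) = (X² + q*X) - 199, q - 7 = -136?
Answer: -4002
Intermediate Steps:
Y = 49 (Y = 7² = 49)
q = -129 (q = 7 - 136 = -129)
T(X) = -199 + X² - 129*X (T(X) = (X² - 129*X) - 199 = -199 + X² - 129*X)
T(Y) - F(-117) = (-199 + 49² - 129*49) - 1*(-117) = (-199 + 2401 - 6321) + 117 = -4119 + 117 = -4002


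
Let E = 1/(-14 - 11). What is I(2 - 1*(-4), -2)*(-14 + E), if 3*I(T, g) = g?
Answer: 234/25 ≈ 9.3600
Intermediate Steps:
I(T, g) = g/3
E = -1/25 (E = 1/(-25) = -1/25 ≈ -0.040000)
I(2 - 1*(-4), -2)*(-14 + E) = ((⅓)*(-2))*(-14 - 1/25) = -⅔*(-351/25) = 234/25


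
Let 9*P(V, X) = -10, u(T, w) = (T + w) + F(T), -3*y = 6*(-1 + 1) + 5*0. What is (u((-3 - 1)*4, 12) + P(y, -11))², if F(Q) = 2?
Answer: 784/81 ≈ 9.6790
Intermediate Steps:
y = 0 (y = -(6*(-1 + 1) + 5*0)/3 = -(6*0 + 0)/3 = -(0 + 0)/3 = -⅓*0 = 0)
u(T, w) = 2 + T + w (u(T, w) = (T + w) + 2 = 2 + T + w)
P(V, X) = -10/9 (P(V, X) = (⅑)*(-10) = -10/9)
(u((-3 - 1)*4, 12) + P(y, -11))² = ((2 + (-3 - 1)*4 + 12) - 10/9)² = ((2 - 4*4 + 12) - 10/9)² = ((2 - 16 + 12) - 10/9)² = (-2 - 10/9)² = (-28/9)² = 784/81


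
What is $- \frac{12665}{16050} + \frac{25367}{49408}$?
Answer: $- \frac{21861197}{79299840} \approx -0.27568$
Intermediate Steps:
$- \frac{12665}{16050} + \frac{25367}{49408} = \left(-12665\right) \frac{1}{16050} + 25367 \cdot \frac{1}{49408} = - \frac{2533}{3210} + \frac{25367}{49408} = - \frac{21861197}{79299840}$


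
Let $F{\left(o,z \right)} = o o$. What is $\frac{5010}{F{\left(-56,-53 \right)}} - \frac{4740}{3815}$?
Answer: $\frac{60693}{170912} \approx 0.35511$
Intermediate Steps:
$F{\left(o,z \right)} = o^{2}$
$\frac{5010}{F{\left(-56,-53 \right)}} - \frac{4740}{3815} = \frac{5010}{\left(-56\right)^{2}} - \frac{4740}{3815} = \frac{5010}{3136} - \frac{948}{763} = 5010 \cdot \frac{1}{3136} - \frac{948}{763} = \frac{2505}{1568} - \frac{948}{763} = \frac{60693}{170912}$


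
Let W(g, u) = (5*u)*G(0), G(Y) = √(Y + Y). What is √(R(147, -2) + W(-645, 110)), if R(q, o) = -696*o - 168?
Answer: 6*√34 ≈ 34.986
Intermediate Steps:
R(q, o) = -168 - 696*o
G(Y) = √2*√Y (G(Y) = √(2*Y) = √2*√Y)
W(g, u) = 0 (W(g, u) = (5*u)*(√2*√0) = (5*u)*(√2*0) = (5*u)*0 = 0)
√(R(147, -2) + W(-645, 110)) = √((-168 - 696*(-2)) + 0) = √((-168 + 1392) + 0) = √(1224 + 0) = √1224 = 6*√34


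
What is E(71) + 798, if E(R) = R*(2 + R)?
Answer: 5981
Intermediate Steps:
E(71) + 798 = 71*(2 + 71) + 798 = 71*73 + 798 = 5183 + 798 = 5981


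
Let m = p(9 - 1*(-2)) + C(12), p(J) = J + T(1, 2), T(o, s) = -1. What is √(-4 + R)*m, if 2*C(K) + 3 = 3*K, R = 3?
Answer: 53*I/2 ≈ 26.5*I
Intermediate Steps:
C(K) = -3/2 + 3*K/2 (C(K) = -3/2 + (3*K)/2 = -3/2 + 3*K/2)
p(J) = -1 + J (p(J) = J - 1 = -1 + J)
m = 53/2 (m = (-1 + (9 - 1*(-2))) + (-3/2 + (3/2)*12) = (-1 + (9 + 2)) + (-3/2 + 18) = (-1 + 11) + 33/2 = 10 + 33/2 = 53/2 ≈ 26.500)
√(-4 + R)*m = √(-4 + 3)*(53/2) = √(-1)*(53/2) = I*(53/2) = 53*I/2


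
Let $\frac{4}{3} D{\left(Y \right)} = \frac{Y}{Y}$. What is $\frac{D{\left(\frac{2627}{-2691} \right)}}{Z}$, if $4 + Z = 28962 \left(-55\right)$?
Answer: $- \frac{3}{6371656} \approx -4.7084 \cdot 10^{-7}$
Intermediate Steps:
$Z = -1592914$ ($Z = -4 + 28962 \left(-55\right) = -4 - 1592910 = -1592914$)
$D{\left(Y \right)} = \frac{3}{4}$ ($D{\left(Y \right)} = \frac{3 \frac{Y}{Y}}{4} = \frac{3}{4} \cdot 1 = \frac{3}{4}$)
$\frac{D{\left(\frac{2627}{-2691} \right)}}{Z} = \frac{3}{4 \left(-1592914\right)} = \frac{3}{4} \left(- \frac{1}{1592914}\right) = - \frac{3}{6371656}$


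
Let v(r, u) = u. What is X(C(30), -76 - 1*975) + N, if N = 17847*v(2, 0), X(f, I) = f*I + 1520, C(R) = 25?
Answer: -24755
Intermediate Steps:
X(f, I) = 1520 + I*f (X(f, I) = I*f + 1520 = 1520 + I*f)
N = 0 (N = 17847*0 = 0)
X(C(30), -76 - 1*975) + N = (1520 + (-76 - 1*975)*25) + 0 = (1520 + (-76 - 975)*25) + 0 = (1520 - 1051*25) + 0 = (1520 - 26275) + 0 = -24755 + 0 = -24755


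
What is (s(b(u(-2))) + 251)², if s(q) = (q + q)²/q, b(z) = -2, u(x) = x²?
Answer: 59049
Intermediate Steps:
s(q) = 4*q (s(q) = (2*q)²/q = (4*q²)/q = 4*q)
(s(b(u(-2))) + 251)² = (4*(-2) + 251)² = (-8 + 251)² = 243² = 59049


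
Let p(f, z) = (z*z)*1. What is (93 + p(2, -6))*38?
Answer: 4902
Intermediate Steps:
p(f, z) = z² (p(f, z) = z²*1 = z²)
(93 + p(2, -6))*38 = (93 + (-6)²)*38 = (93 + 36)*38 = 129*38 = 4902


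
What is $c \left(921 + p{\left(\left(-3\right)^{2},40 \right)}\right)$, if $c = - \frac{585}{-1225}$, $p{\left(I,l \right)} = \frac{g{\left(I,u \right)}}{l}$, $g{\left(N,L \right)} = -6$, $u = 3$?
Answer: $\frac{307827}{700} \approx 439.75$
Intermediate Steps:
$p{\left(I,l \right)} = - \frac{6}{l}$
$c = \frac{117}{245}$ ($c = \left(-585\right) \left(- \frac{1}{1225}\right) = \frac{117}{245} \approx 0.47755$)
$c \left(921 + p{\left(\left(-3\right)^{2},40 \right)}\right) = \frac{117 \left(921 - \frac{6}{40}\right)}{245} = \frac{117 \left(921 - \frac{3}{20}\right)}{245} = \frac{117}{245} \cdot \frac{18417}{20} = \frac{307827}{700}$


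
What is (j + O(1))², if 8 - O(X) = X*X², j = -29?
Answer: 484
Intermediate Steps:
O(X) = 8 - X³ (O(X) = 8 - X*X² = 8 - X³)
(j + O(1))² = (-29 + (8 - 1*1³))² = (-29 + (8 - 1*1))² = (-29 + (8 - 1))² = (-29 + 7)² = (-22)² = 484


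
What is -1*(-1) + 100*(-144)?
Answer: -14399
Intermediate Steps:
-1*(-1) + 100*(-144) = 1 - 14400 = -14399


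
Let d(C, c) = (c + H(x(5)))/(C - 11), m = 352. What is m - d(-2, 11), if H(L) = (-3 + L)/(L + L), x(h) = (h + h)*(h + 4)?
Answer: 21173/60 ≈ 352.88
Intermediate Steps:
x(h) = 2*h*(4 + h) (x(h) = (2*h)*(4 + h) = 2*h*(4 + h))
H(L) = (-3 + L)/(2*L) (H(L) = (-3 + L)/((2*L)) = (-3 + L)*(1/(2*L)) = (-3 + L)/(2*L))
d(C, c) = (29/60 + c)/(-11 + C) (d(C, c) = (c + (-3 + 2*5*(4 + 5))/(2*((2*5*(4 + 5)))))/(C - 11) = (c + (-3 + 2*5*9)/(2*((2*5*9))))/(-11 + C) = (c + (1/2)*(-3 + 90)/90)/(-11 + C) = (c + (1/2)*(1/90)*87)/(-11 + C) = (c + 29/60)/(-11 + C) = (29/60 + c)/(-11 + C))
m - d(-2, 11) = 352 - (29/60 + 11)/(-11 - 2) = 352 - 689/((-13)*60) = 352 - (-1)*689/(13*60) = 352 - 1*(-53/60) = 352 + 53/60 = 21173/60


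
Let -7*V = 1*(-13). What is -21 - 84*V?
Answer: -177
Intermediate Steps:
V = 13/7 (V = -(-13)/7 = -⅐*(-13) = 13/7 ≈ 1.8571)
-21 - 84*V = -21 - 84*13/7 = -21 - 156 = -177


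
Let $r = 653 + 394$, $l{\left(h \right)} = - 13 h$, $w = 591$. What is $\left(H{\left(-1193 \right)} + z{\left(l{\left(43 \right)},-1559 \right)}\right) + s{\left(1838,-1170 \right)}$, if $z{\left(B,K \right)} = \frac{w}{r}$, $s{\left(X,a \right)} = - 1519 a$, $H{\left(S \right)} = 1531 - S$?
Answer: $\frac{621204143}{349} \approx 1.78 \cdot 10^{6}$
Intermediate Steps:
$r = 1047$
$z{\left(B,K \right)} = \frac{197}{349}$ ($z{\left(B,K \right)} = \frac{591}{1047} = 591 \cdot \frac{1}{1047} = \frac{197}{349}$)
$\left(H{\left(-1193 \right)} + z{\left(l{\left(43 \right)},-1559 \right)}\right) + s{\left(1838,-1170 \right)} = \left(\left(1531 - -1193\right) + \frac{197}{349}\right) - -1777230 = \left(\left(1531 + 1193\right) + \frac{197}{349}\right) + 1777230 = \left(2724 + \frac{197}{349}\right) + 1777230 = \frac{950873}{349} + 1777230 = \frac{621204143}{349}$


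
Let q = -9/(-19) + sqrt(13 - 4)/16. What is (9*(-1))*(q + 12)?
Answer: -34641/304 ≈ -113.95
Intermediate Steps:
q = 201/304 (q = -9*(-1/19) + sqrt(9)*(1/16) = 9/19 + 3*(1/16) = 9/19 + 3/16 = 201/304 ≈ 0.66118)
(9*(-1))*(q + 12) = (9*(-1))*(201/304 + 12) = -9*3849/304 = -34641/304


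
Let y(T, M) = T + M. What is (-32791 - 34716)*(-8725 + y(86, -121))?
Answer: 591361320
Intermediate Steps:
y(T, M) = M + T
(-32791 - 34716)*(-8725 + y(86, -121)) = (-32791 - 34716)*(-8725 + (-121 + 86)) = -67507*(-8725 - 35) = -67507*(-8760) = 591361320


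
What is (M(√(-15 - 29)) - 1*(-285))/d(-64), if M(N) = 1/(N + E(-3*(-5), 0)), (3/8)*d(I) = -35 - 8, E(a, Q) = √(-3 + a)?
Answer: 3*(-1 - 570*√3 - 570*I*√11)/(688*(√3 + I*√11)) ≈ -2.486 + 0.001033*I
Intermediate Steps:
d(I) = -344/3 (d(I) = 8*(-35 - 8)/3 = (8/3)*(-43) = -344/3)
M(N) = 1/(N + 2*√3) (M(N) = 1/(N + √(-3 - 3*(-5))) = 1/(N + √(-3 + 15)) = 1/(N + √12) = 1/(N + 2*√3))
(M(√(-15 - 29)) - 1*(-285))/d(-64) = (1/(√(-15 - 29) + 2*√3) - 1*(-285))/(-344/3) = (1/(√(-44) + 2*√3) + 285)*(-3/344) = (1/(2*I*√11 + 2*√3) + 285)*(-3/344) = (1/(2*√3 + 2*I*√11) + 285)*(-3/344) = (285 + 1/(2*√3 + 2*I*√11))*(-3/344) = -855/344 - 3/(344*(2*√3 + 2*I*√11))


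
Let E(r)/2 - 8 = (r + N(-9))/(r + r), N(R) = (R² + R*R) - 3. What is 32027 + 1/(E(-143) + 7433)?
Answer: 34114872300/1065191 ≈ 32027.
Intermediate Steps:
N(R) = -3 + 2*R² (N(R) = (R² + R²) - 3 = 2*R² - 3 = -3 + 2*R²)
E(r) = 16 + (159 + r)/r (E(r) = 16 + 2*((r + (-3 + 2*(-9)²))/(r + r)) = 16 + 2*((r + (-3 + 2*81))/((2*r))) = 16 + 2*((r + (-3 + 162))*(1/(2*r))) = 16 + 2*((r + 159)*(1/(2*r))) = 16 + 2*((159 + r)*(1/(2*r))) = 16 + 2*((159 + r)/(2*r)) = 16 + (159 + r)/r)
32027 + 1/(E(-143) + 7433) = 32027 + 1/((17 + 159/(-143)) + 7433) = 32027 + 1/((17 + 159*(-1/143)) + 7433) = 32027 + 1/((17 - 159/143) + 7433) = 32027 + 1/(2272/143 + 7433) = 32027 + 1/(1065191/143) = 32027 + 143/1065191 = 34114872300/1065191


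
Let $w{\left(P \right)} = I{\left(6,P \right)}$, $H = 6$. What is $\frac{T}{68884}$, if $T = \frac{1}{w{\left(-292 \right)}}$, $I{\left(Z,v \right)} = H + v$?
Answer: $- \frac{1}{19700824} \approx -5.0759 \cdot 10^{-8}$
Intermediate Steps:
$I{\left(Z,v \right)} = 6 + v$
$w{\left(P \right)} = 6 + P$
$T = - \frac{1}{286}$ ($T = \frac{1}{6 - 292} = \frac{1}{-286} = - \frac{1}{286} \approx -0.0034965$)
$\frac{T}{68884} = - \frac{1}{286 \cdot 68884} = \left(- \frac{1}{286}\right) \frac{1}{68884} = - \frac{1}{19700824}$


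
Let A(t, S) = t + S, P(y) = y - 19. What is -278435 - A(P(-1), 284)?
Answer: -278699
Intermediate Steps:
P(y) = -19 + y
A(t, S) = S + t
-278435 - A(P(-1), 284) = -278435 - (284 + (-19 - 1)) = -278435 - (284 - 20) = -278435 - 1*264 = -278435 - 264 = -278699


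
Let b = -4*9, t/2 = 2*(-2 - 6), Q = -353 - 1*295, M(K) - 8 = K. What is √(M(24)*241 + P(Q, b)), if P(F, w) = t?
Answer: 16*√30 ≈ 87.636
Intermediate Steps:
M(K) = 8 + K
Q = -648 (Q = -353 - 295 = -648)
t = -32 (t = 2*(2*(-2 - 6)) = 2*(2*(-8)) = 2*(-16) = -32)
b = -36
P(F, w) = -32
√(M(24)*241 + P(Q, b)) = √((8 + 24)*241 - 32) = √(32*241 - 32) = √(7712 - 32) = √7680 = 16*√30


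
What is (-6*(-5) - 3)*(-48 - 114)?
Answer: -4374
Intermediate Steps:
(-6*(-5) - 3)*(-48 - 114) = (30 - 3)*(-162) = 27*(-162) = -4374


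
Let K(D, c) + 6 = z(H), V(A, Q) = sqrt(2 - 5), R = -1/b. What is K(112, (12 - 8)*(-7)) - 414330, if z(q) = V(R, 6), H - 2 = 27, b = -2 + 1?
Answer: -414336 + I*sqrt(3) ≈ -4.1434e+5 + 1.732*I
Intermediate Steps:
b = -1
H = 29 (H = 2 + 27 = 29)
R = 1 (R = -1/(-1) = -1*(-1) = 1)
V(A, Q) = I*sqrt(3) (V(A, Q) = sqrt(-3) = I*sqrt(3))
z(q) = I*sqrt(3)
K(D, c) = -6 + I*sqrt(3)
K(112, (12 - 8)*(-7)) - 414330 = (-6 + I*sqrt(3)) - 414330 = -414336 + I*sqrt(3)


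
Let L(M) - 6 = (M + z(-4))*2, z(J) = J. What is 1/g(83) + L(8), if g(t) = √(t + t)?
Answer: 14 + √166/166 ≈ 14.078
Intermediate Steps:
g(t) = √2*√t (g(t) = √(2*t) = √2*√t)
L(M) = -2 + 2*M (L(M) = 6 + (M - 4)*2 = 6 + (-4 + M)*2 = 6 + (-8 + 2*M) = -2 + 2*M)
1/g(83) + L(8) = 1/(√2*√83) + (-2 + 2*8) = 1/(√166) + (-2 + 16) = √166/166 + 14 = 14 + √166/166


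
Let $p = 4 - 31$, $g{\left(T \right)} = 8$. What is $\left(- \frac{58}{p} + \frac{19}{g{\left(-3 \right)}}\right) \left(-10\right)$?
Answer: $- \frac{4885}{108} \approx -45.232$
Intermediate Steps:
$p = -27$
$\left(- \frac{58}{p} + \frac{19}{g{\left(-3 \right)}}\right) \left(-10\right) = \left(- \frac{58}{-27} + \frac{19}{8}\right) \left(-10\right) = \left(\left(-58\right) \left(- \frac{1}{27}\right) + 19 \cdot \frac{1}{8}\right) \left(-10\right) = \left(\frac{58}{27} + \frac{19}{8}\right) \left(-10\right) = \frac{977}{216} \left(-10\right) = - \frac{4885}{108}$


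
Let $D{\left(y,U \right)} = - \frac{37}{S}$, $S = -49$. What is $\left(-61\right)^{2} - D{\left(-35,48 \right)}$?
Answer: $\frac{182292}{49} \approx 3720.2$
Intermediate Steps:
$D{\left(y,U \right)} = \frac{37}{49}$ ($D{\left(y,U \right)} = - \frac{37}{-49} = \left(-37\right) \left(- \frac{1}{49}\right) = \frac{37}{49}$)
$\left(-61\right)^{2} - D{\left(-35,48 \right)} = \left(-61\right)^{2} - \frac{37}{49} = 3721 - \frac{37}{49} = \frac{182292}{49}$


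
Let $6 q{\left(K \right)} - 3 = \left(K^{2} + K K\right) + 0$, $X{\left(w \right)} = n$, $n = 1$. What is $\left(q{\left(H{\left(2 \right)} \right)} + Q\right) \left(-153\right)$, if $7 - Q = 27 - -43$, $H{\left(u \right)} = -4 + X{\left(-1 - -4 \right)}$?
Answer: $\frac{18207}{2} \approx 9103.5$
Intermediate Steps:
$X{\left(w \right)} = 1$
$H{\left(u \right)} = -3$ ($H{\left(u \right)} = -4 + 1 = -3$)
$Q = -63$ ($Q = 7 - \left(27 - -43\right) = 7 - \left(27 + 43\right) = 7 - 70 = -63$)
$q{\left(K \right)} = \frac{1}{2} + \frac{K^{2}}{3}$ ($q{\left(K \right)} = \frac{1}{2} + \frac{\left(K^{2} + K K\right) + 0}{6} = \frac{1}{2} + \frac{\left(K^{2} + K^{2}\right) + 0}{6} = \frac{1}{2} + \frac{2 K^{2} + 0}{6} = \frac{1}{2} + \frac{2 K^{2}}{6} = \frac{1}{2} + \frac{K^{2}}{3}$)
$\left(q{\left(H{\left(2 \right)} \right)} + Q\right) \left(-153\right) = \left(\left(\frac{1}{2} + \frac{\left(-3\right)^{2}}{3}\right) - 63\right) \left(-153\right) = \left(\left(\frac{1}{2} + \frac{1}{3} \cdot 9\right) - 63\right) \left(-153\right) = \left(\left(\frac{1}{2} + 3\right) - 63\right) \left(-153\right) = \left(\frac{7}{2} - 63\right) \left(-153\right) = \left(- \frac{119}{2}\right) \left(-153\right) = \frac{18207}{2}$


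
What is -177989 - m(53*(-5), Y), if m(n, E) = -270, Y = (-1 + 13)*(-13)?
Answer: -177719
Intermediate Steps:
Y = -156 (Y = 12*(-13) = -156)
-177989 - m(53*(-5), Y) = -177989 - 1*(-270) = -177989 + 270 = -177719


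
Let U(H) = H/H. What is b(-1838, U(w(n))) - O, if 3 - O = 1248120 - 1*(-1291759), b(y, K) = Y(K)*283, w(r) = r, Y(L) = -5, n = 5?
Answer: 2538461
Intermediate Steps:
U(H) = 1
b(y, K) = -1415 (b(y, K) = -5*283 = -1415)
O = -2539876 (O = 3 - (1248120 - 1*(-1291759)) = 3 - (1248120 + 1291759) = 3 - 1*2539879 = 3 - 2539879 = -2539876)
b(-1838, U(w(n))) - O = -1415 - 1*(-2539876) = -1415 + 2539876 = 2538461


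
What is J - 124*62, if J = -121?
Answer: -7809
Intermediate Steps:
J - 124*62 = -121 - 124*62 = -121 - 7688 = -7809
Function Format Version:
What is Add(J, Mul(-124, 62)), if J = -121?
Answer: -7809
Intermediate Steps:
Add(J, Mul(-124, 62)) = Add(-121, Mul(-124, 62)) = Add(-121, -7688) = -7809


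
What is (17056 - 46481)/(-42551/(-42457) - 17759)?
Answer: 1249297225/753951312 ≈ 1.6570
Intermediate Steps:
(17056 - 46481)/(-42551/(-42457) - 17759) = -29425/(-42551*(-1/42457) - 17759) = -29425/(42551/42457 - 17759) = -29425/(-753951312/42457) = -29425*(-42457/753951312) = 1249297225/753951312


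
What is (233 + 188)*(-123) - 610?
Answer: -52393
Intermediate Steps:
(233 + 188)*(-123) - 610 = 421*(-123) - 610 = -51783 - 610 = -52393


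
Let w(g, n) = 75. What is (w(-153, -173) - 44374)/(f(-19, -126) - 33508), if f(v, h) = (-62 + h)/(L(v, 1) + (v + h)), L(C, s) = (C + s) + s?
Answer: 3588219/2714054 ≈ 1.3221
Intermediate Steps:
L(C, s) = C + 2*s
f(v, h) = (-62 + h)/(2 + h + 2*v) (f(v, h) = (-62 + h)/((v + 2*1) + (v + h)) = (-62 + h)/((v + 2) + (h + v)) = (-62 + h)/((2 + v) + (h + v)) = (-62 + h)/(2 + h + 2*v))
(w(-153, -173) - 44374)/(f(-19, -126) - 33508) = (75 - 44374)/((-62 - 126)/(2 - 126 + 2*(-19)) - 33508) = -44299/(-188/(2 - 126 - 38) - 33508) = -44299/(-188/(-162) - 33508) = -44299/(-1/162*(-188) - 33508) = -44299/(94/81 - 33508) = -44299/(-2714054/81) = -44299*(-81/2714054) = 3588219/2714054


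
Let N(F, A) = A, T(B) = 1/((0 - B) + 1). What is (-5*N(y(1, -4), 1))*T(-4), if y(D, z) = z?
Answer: -1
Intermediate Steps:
T(B) = 1/(1 - B) (T(B) = 1/(-B + 1) = 1/(1 - B))
(-5*N(y(1, -4), 1))*T(-4) = (-5*1)*(-1/(-1 - 4)) = -(-5)/(-5) = -(-5)*(-1)/5 = -5*⅕ = -1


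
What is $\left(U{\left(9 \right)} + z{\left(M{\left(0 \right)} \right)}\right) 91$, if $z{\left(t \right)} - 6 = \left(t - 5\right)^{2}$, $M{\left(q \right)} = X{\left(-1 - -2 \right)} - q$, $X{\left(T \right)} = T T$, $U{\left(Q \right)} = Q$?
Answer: $2821$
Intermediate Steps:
$X{\left(T \right)} = T^{2}$
$M{\left(q \right)} = 1 - q$ ($M{\left(q \right)} = \left(-1 - -2\right)^{2} - q = \left(-1 + 2\right)^{2} - q = 1^{2} - q = 1 - q$)
$z{\left(t \right)} = 6 + \left(-5 + t\right)^{2}$ ($z{\left(t \right)} = 6 + \left(t - 5\right)^{2} = 6 + \left(-5 + t\right)^{2}$)
$\left(U{\left(9 \right)} + z{\left(M{\left(0 \right)} \right)}\right) 91 = \left(9 + \left(6 + \left(-5 + \left(1 - 0\right)\right)^{2}\right)\right) 91 = \left(9 + \left(6 + \left(-5 + \left(1 + 0\right)\right)^{2}\right)\right) 91 = \left(9 + \left(6 + \left(-5 + 1\right)^{2}\right)\right) 91 = \left(9 + \left(6 + \left(-4\right)^{2}\right)\right) 91 = \left(9 + \left(6 + 16\right)\right) 91 = \left(9 + 22\right) 91 = 31 \cdot 91 = 2821$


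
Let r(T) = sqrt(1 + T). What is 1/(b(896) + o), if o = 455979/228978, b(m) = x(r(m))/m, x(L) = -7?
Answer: 4884864/9689389 ≈ 0.50415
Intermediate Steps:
b(m) = -7/m
o = 151993/76326 (o = 455979*(1/228978) = 151993/76326 ≈ 1.9914)
1/(b(896) + o) = 1/(-7/896 + 151993/76326) = 1/(-7*1/896 + 151993/76326) = 1/(-1/128 + 151993/76326) = 1/(9689389/4884864) = 4884864/9689389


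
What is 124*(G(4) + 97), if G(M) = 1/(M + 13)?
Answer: 204600/17 ≈ 12035.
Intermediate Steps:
G(M) = 1/(13 + M)
124*(G(4) + 97) = 124*(1/(13 + 4) + 97) = 124*(1/17 + 97) = 124*(1650/17) = 204600/17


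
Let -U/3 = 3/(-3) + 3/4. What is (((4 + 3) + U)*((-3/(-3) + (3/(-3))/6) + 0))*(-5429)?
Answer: -841495/24 ≈ -35062.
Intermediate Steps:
U = 3/4 (U = -3*(3/(-3) + 3/4) = -3*(3*(-1/3) + 3*(1/4)) = -3*(-1 + 3/4) = -3*(-1/4) = 3/4 ≈ 0.75000)
(((4 + 3) + U)*((-3/(-3) + (3/(-3))/6) + 0))*(-5429) = (((4 + 3) + 3/4)*((-3/(-3) + (3/(-3))/6) + 0))*(-5429) = ((7 + 3/4)*((-3*(-1/3) + (3*(-1/3))*(1/6)) + 0))*(-5429) = (31*((1 - 1*1/6) + 0)/4)*(-5429) = (31*((1 - 1/6) + 0)/4)*(-5429) = (31*(5/6 + 0)/4)*(-5429) = ((31/4)*(5/6))*(-5429) = (155/24)*(-5429) = -841495/24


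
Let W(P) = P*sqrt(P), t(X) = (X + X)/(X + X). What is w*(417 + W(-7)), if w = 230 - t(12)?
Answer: 95493 - 1603*I*sqrt(7) ≈ 95493.0 - 4241.1*I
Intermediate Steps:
t(X) = 1 (t(X) = (2*X)/((2*X)) = (2*X)*(1/(2*X)) = 1)
w = 229 (w = 230 - 1*1 = 230 - 1 = 229)
W(P) = P**(3/2)
w*(417 + W(-7)) = 229*(417 + (-7)**(3/2)) = 229*(417 - 7*I*sqrt(7)) = 95493 - 1603*I*sqrt(7)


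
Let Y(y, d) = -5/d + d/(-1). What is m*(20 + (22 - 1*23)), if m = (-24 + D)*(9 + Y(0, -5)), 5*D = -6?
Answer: -7182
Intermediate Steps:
Y(y, d) = -d - 5/d (Y(y, d) = -5/d + d*(-1) = -5/d - d = -d - 5/d)
D = -6/5 (D = (1/5)*(-6) = -6/5 ≈ -1.2000)
m = -378 (m = (-24 - 6/5)*(9 + (-1*(-5) - 5/(-5))) = -126*(9 + (5 - 5*(-1/5)))/5 = -126*(9 + (5 + 1))/5 = -126*(9 + 6)/5 = -126/5*15 = -378)
m*(20 + (22 - 1*23)) = -378*(20 + (22 - 1*23)) = -378*(20 + (22 - 23)) = -378*(20 - 1) = -378*19 = -7182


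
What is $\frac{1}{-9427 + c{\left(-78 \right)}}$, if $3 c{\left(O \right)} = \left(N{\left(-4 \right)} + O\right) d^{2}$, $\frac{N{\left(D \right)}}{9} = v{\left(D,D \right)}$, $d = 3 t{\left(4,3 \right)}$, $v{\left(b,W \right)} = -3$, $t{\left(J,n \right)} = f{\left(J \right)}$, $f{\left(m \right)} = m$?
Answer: $- \frac{1}{14467} \approx -6.9123 \cdot 10^{-5}$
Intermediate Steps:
$t{\left(J,n \right)} = J$
$d = 12$ ($d = 3 \cdot 4 = 12$)
$N{\left(D \right)} = -27$ ($N{\left(D \right)} = 9 \left(-3\right) = -27$)
$c{\left(O \right)} = -1296 + 48 O$ ($c{\left(O \right)} = \frac{\left(-27 + O\right) 12^{2}}{3} = \frac{\left(-27 + O\right) 144}{3} = \frac{-3888 + 144 O}{3} = -1296 + 48 O$)
$\frac{1}{-9427 + c{\left(-78 \right)}} = \frac{1}{-9427 + \left(-1296 + 48 \left(-78\right)\right)} = \frac{1}{-9427 - 5040} = \frac{1}{-14467} = - \frac{1}{14467}$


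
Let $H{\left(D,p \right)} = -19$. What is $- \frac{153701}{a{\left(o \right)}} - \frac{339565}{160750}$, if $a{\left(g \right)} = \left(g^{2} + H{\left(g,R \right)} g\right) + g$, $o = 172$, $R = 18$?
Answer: $- \frac{3370183347}{425794600} \approx -7.915$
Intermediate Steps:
$a{\left(g \right)} = g^{2} - 18 g$ ($a{\left(g \right)} = \left(g^{2} - 19 g\right) + g = g^{2} - 18 g$)
$- \frac{153701}{a{\left(o \right)}} - \frac{339565}{160750} = - \frac{153701}{172 \left(-18 + 172\right)} - \frac{339565}{160750} = - \frac{153701}{172 \cdot 154} - \frac{67913}{32150} = - \frac{153701}{26488} - \frac{67913}{32150} = - \frac{3370183347}{425794600}$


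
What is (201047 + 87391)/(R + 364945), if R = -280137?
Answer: 144219/42404 ≈ 3.4011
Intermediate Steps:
(201047 + 87391)/(R + 364945) = (201047 + 87391)/(-280137 + 364945) = 288438/84808 = 288438*(1/84808) = 144219/42404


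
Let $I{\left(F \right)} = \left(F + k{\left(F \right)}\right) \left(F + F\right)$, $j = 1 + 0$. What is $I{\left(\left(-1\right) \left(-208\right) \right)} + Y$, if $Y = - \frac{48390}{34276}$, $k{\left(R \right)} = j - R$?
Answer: $\frac{7105213}{17138} \approx 414.59$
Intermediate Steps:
$j = 1$
$k{\left(R \right)} = 1 - R$
$Y = - \frac{24195}{17138}$ ($Y = \left(-48390\right) \frac{1}{34276} = - \frac{24195}{17138} \approx -1.4118$)
$I{\left(F \right)} = 2 F$ ($I{\left(F \right)} = \left(F - \left(-1 + F\right)\right) \left(F + F\right) = 1 \cdot 2 F = 2 F$)
$I{\left(\left(-1\right) \left(-208\right) \right)} + Y = 2 \left(\left(-1\right) \left(-208\right)\right) - \frac{24195}{17138} = 2 \cdot 208 - \frac{24195}{17138} = 416 - \frac{24195}{17138} = \frac{7105213}{17138}$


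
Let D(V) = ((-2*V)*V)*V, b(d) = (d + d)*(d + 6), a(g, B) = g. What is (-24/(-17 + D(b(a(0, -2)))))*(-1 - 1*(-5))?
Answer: 96/17 ≈ 5.6471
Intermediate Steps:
b(d) = 2*d*(6 + d) (b(d) = (2*d)*(6 + d) = 2*d*(6 + d))
D(V) = -2*V³ (D(V) = (-2*V²)*V = -2*V³)
(-24/(-17 + D(b(a(0, -2)))))*(-1 - 1*(-5)) = (-24/(-17 - 2*(2*0*(6 + 0))³))*(-1 - 1*(-5)) = (-24/(-17 - 2*(2*0*6)³))*(-1 + 5) = -24/(-17 - 2*0³)*4 = -24/(-17 - 2*0)*4 = -24/(-17 + 0)*4 = -24/(-17)*4 = -24*(-1/17)*4 = (24/17)*4 = 96/17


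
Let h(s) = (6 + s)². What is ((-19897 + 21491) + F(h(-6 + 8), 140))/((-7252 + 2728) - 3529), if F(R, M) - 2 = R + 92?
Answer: -1752/8053 ≈ -0.21756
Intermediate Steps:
F(R, M) = 94 + R (F(R, M) = 2 + (R + 92) = 2 + (92 + R) = 94 + R)
((-19897 + 21491) + F(h(-6 + 8), 140))/((-7252 + 2728) - 3529) = ((-19897 + 21491) + (94 + (6 + (-6 + 8))²))/((-7252 + 2728) - 3529) = (1594 + (94 + (6 + 2)²))/(-4524 - 3529) = (1594 + (94 + 8²))/(-8053) = (1594 + (94 + 64))*(-1/8053) = (1594 + 158)*(-1/8053) = 1752*(-1/8053) = -1752/8053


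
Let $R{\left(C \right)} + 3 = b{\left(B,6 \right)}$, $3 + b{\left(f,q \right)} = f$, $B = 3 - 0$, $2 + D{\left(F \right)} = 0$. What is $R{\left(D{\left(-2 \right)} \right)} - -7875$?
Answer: $7872$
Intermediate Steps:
$D{\left(F \right)} = -2$ ($D{\left(F \right)} = -2 + 0 = -2$)
$B = 3$ ($B = 3 + 0 = 3$)
$b{\left(f,q \right)} = -3 + f$
$R{\left(C \right)} = -3$ ($R{\left(C \right)} = -3 + \left(-3 + 3\right) = -3 + 0 = -3$)
$R{\left(D{\left(-2 \right)} \right)} - -7875 = -3 - -7875 = -3 + 7875 = 7872$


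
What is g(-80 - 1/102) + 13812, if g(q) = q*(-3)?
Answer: 477769/34 ≈ 14052.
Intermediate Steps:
g(q) = -3*q
g(-80 - 1/102) + 13812 = -3*(-80 - 1/102) + 13812 = -3*(-8161/102) + 13812 = 8161/34 + 13812 = 477769/34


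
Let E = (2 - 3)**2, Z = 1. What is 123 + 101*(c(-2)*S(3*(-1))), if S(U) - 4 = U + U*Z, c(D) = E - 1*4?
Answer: 729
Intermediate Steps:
E = 1 (E = (-1)**2 = 1)
c(D) = -3 (c(D) = 1 - 1*4 = 1 - 4 = -3)
S(U) = 4 + 2*U (S(U) = 4 + (U + U*1) = 4 + (U + U) = 4 + 2*U)
123 + 101*(c(-2)*S(3*(-1))) = 123 + 101*(-3*(4 + 2*(3*(-1)))) = 123 + 101*(-3*(4 + 2*(-3))) = 123 + 101*(-3*(4 - 6)) = 123 + 101*(-3*(-2)) = 123 + 101*6 = 123 + 606 = 729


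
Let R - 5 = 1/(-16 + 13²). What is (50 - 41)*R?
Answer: 766/17 ≈ 45.059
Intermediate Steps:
R = 766/153 (R = 5 + 1/(-16 + 13²) = 5 + 1/(-16 + 169) = 5 + 1/153 = 766/153 ≈ 5.0065)
(50 - 41)*R = (50 - 41)*(766/153) = 9*(766/153) = 766/17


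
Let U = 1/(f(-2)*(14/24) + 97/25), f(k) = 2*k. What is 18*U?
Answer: 675/58 ≈ 11.638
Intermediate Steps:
U = 75/116 (U = 1/((2*(-2))*(14/24) + 97/25) = 1/(-56/24 + 97*(1/25)) = 1/(-4*7/12 + 97/25) = 1/(-7/3 + 97/25) = 1/(116/75) = 75/116 ≈ 0.64655)
18*U = 18*(75/116) = 675/58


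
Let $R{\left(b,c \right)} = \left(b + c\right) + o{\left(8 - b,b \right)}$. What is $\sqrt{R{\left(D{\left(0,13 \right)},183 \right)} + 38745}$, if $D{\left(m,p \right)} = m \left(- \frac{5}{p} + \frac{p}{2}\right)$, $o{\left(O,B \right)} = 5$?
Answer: $\sqrt{38933} \approx 197.31$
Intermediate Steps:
$D{\left(m,p \right)} = m \left(\frac{p}{2} - \frac{5}{p}\right)$ ($D{\left(m,p \right)} = m \left(- \frac{5}{p} + p \frac{1}{2}\right) = m \left(- \frac{5}{p} + \frac{p}{2}\right) = m \left(\frac{p}{2} - \frac{5}{p}\right)$)
$R{\left(b,c \right)} = 5 + b + c$ ($R{\left(b,c \right)} = \left(b + c\right) + 5 = 5 + b + c$)
$\sqrt{R{\left(D{\left(0,13 \right)},183 \right)} + 38745} = \sqrt{\left(5 + \frac{1}{2} \cdot 0 \cdot \frac{1}{13} \left(-10 + 13^{2}\right) + 183\right) + 38745} = \sqrt{\left(5 + \frac{1}{2} \cdot 0 \cdot \frac{1}{13} \left(-10 + 169\right) + 183\right) + 38745} = \sqrt{\left(5 + \frac{1}{2} \cdot 0 \cdot \frac{1}{13} \cdot 159 + 183\right) + 38745} = \sqrt{\left(5 + 0 + 183\right) + 38745} = \sqrt{188 + 38745} = \sqrt{38933}$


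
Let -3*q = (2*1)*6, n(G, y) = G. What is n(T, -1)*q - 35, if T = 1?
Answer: -39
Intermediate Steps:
q = -4 (q = -2*1*6/3 = -2*6/3 = -⅓*12 = -4)
n(T, -1)*q - 35 = 1*(-4) - 35 = -4 - 35 = -39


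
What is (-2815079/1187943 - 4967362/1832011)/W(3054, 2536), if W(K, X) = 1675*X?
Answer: -2211639722047/1848918364023965880 ≈ -1.1962e-6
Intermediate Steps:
(-2815079/1187943 - 4967362/1832011)/W(3054, 2536) = (-2815079/1187943 - 4967362/1832011)/((1675*2536)) = (-2815079*1/1187943 - 4967362*1/1832011)/4247800 = (-2815079/1187943 - 4967362/1832011)*(1/4247800) = -11058198610235/2176324643373*1/4247800 = -2211639722047/1848918364023965880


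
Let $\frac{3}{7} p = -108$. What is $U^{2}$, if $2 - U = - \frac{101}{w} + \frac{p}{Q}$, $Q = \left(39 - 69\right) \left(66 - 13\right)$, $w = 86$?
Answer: $\frac{4724225289}{519384100} \approx 9.0958$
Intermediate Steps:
$p = -252$ ($p = \frac{7}{3} \left(-108\right) = -252$)
$Q = -1590$ ($Q = \left(-30\right) 53 = -1590$)
$U = \frac{68733}{22790}$ ($U = 2 - \left(- \frac{101}{86} - \frac{252}{-1590}\right) = 2 - \left(\left(-101\right) \frac{1}{86} - - \frac{42}{265}\right) = 2 - \left(- \frac{101}{86} + \frac{42}{265}\right) = 2 - - \frac{23153}{22790} = 2 + \frac{23153}{22790} = \frac{68733}{22790} \approx 3.0159$)
$U^{2} = \left(\frac{68733}{22790}\right)^{2} = \frac{4724225289}{519384100}$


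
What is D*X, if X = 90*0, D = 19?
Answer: 0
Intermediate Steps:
X = 0
D*X = 19*0 = 0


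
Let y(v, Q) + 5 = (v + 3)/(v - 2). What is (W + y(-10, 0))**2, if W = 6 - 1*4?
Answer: 841/144 ≈ 5.8403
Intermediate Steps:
y(v, Q) = -5 + (3 + v)/(-2 + v) (y(v, Q) = -5 + (v + 3)/(v - 2) = -5 + (3 + v)/(-2 + v))
W = 2 (W = 6 - 4 = 2)
(W + y(-10, 0))**2 = (2 + (13 - 4*(-10))/(-2 - 10))**2 = (2 + (13 + 40)/(-12))**2 = (2 - 1/12*53)**2 = (2 - 53/12)**2 = (-29/12)**2 = 841/144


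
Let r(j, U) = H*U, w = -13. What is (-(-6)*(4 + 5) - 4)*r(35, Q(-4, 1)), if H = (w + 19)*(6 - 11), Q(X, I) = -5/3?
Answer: 2500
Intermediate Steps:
Q(X, I) = -5/3 (Q(X, I) = -5*⅓ = -5/3)
H = -30 (H = (-13 + 19)*(6 - 11) = 6*(-5) = -30)
r(j, U) = -30*U
(-(-6)*(4 + 5) - 4)*r(35, Q(-4, 1)) = (-(-6)*(4 + 5) - 4)*(-30*(-5/3)) = (-(-6)*9 - 4)*50 = (-2*(-27) - 4)*50 = (54 - 4)*50 = 50*50 = 2500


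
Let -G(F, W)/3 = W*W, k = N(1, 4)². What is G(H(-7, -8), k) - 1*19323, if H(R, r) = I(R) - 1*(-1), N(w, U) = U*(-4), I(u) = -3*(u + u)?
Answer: -215931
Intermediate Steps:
I(u) = -6*u
N(w, U) = -4*U
H(R, r) = 1 - 6*R (H(R, r) = -6*R - 1*(-1) = -6*R + 1 = 1 - 6*R)
k = 256 (k = (-4*4)² = (-16)² = 256)
G(F, W) = -3*W² (G(F, W) = -3*W*W = -3*W²)
G(H(-7, -8), k) - 1*19323 = -3*256² - 1*19323 = -3*65536 - 19323 = -196608 - 19323 = -215931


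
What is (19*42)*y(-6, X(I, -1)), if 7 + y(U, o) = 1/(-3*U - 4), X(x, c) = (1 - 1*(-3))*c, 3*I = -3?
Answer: -5529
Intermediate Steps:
I = -1 (I = (1/3)*(-3) = -1)
X(x, c) = 4*c (X(x, c) = (1 + 3)*c = 4*c)
y(U, o) = -7 + 1/(-4 - 3*U) (y(U, o) = -7 + 1/(-3*U - 4) = -7 + 1/(-4 - 3*U))
(19*42)*y(-6, X(I, -1)) = (19*42)*((-29 - 21*(-6))/(4 + 3*(-6))) = 798*((-29 + 126)/(4 - 18)) = 798*(97/(-14)) = 798*(-1/14*97) = 798*(-97/14) = -5529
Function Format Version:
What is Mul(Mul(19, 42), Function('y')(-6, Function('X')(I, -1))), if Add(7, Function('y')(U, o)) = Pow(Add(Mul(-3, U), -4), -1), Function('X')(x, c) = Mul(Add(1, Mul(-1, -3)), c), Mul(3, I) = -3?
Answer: -5529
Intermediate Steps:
I = -1 (I = Mul(Rational(1, 3), -3) = -1)
Function('X')(x, c) = Mul(4, c) (Function('X')(x, c) = Mul(Add(1, 3), c) = Mul(4, c))
Function('y')(U, o) = Add(-7, Pow(Add(-4, Mul(-3, U)), -1)) (Function('y')(U, o) = Add(-7, Pow(Add(Mul(-3, U), -4), -1)) = Add(-7, Pow(Add(-4, Mul(-3, U)), -1)))
Mul(Mul(19, 42), Function('y')(-6, Function('X')(I, -1))) = Mul(Mul(19, 42), Mul(Pow(Add(4, Mul(3, -6)), -1), Add(-29, Mul(-21, -6)))) = Mul(798, Mul(Pow(Add(4, -18), -1), Add(-29, 126))) = Mul(798, Mul(Pow(-14, -1), 97)) = Mul(798, Mul(Rational(-1, 14), 97)) = Mul(798, Rational(-97, 14)) = -5529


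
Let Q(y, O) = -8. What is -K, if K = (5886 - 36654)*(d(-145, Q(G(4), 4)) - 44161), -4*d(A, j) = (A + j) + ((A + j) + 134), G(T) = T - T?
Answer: -1357422624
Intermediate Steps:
G(T) = 0
d(A, j) = -67/2 - A/2 - j/2 (d(A, j) = -((A + j) + ((A + j) + 134))/4 = -((A + j) + (134 + A + j))/4 = -(134 + 2*A + 2*j)/4 = -67/2 - A/2 - j/2)
K = 1357422624 (K = (5886 - 36654)*((-67/2 - ½*(-145) - ½*(-8)) - 44161) = -30768*((-67/2 + 145/2 + 4) - 44161) = -30768*(43 - 44161) = -30768*(-44118) = 1357422624)
-K = -1*1357422624 = -1357422624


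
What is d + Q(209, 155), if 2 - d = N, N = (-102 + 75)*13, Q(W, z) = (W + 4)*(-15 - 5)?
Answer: -3907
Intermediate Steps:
Q(W, z) = -80 - 20*W (Q(W, z) = (4 + W)*(-20) = -80 - 20*W)
N = -351 (N = -27*13 = -351)
d = 353 (d = 2 - 1*(-351) = 2 + 351 = 353)
d + Q(209, 155) = 353 + (-80 - 20*209) = 353 + (-80 - 4180) = 353 - 4260 = -3907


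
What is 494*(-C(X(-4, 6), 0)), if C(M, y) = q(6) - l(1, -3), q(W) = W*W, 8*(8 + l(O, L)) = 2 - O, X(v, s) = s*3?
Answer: -86697/4 ≈ -21674.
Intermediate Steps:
X(v, s) = 3*s
l(O, L) = -31/4 - O/8 (l(O, L) = -8 + (2 - O)/8 = -8 + (1/4 - O/8) = -31/4 - O/8)
q(W) = W**2
C(M, y) = 351/8 (C(M, y) = 6**2 - (-31/4 - 1/8*1) = 36 - (-31/4 - 1/8) = 36 - 1*(-63/8) = 36 + 63/8 = 351/8)
494*(-C(X(-4, 6), 0)) = 494*(-1*351/8) = 494*(-351/8) = -86697/4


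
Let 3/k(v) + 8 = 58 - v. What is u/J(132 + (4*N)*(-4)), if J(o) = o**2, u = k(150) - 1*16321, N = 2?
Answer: -1632103/1000000 ≈ -1.6321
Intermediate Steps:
k(v) = 3/(50 - v) (k(v) = 3/(-8 + (58 - v)) = 3/(50 - v))
u = -1632103/100 (u = -3/(-50 + 150) - 1*16321 = -3/100 - 16321 = -1632103/100 ≈ -16321.)
u/J(132 + (4*N)*(-4)) = -1632103/(100*(132 + (4*2)*(-4))**2) = -1632103/(100*(132 + 8*(-4))**2) = -1632103/(100*(132 - 32)**2) = -1632103/(100*(100**2)) = -1632103/100/10000 = -1632103/100*1/10000 = -1632103/1000000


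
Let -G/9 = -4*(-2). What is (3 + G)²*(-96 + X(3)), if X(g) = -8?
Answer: -495144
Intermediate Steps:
G = -72 (G = -(-36)*(-2) = -9*8 = -72)
(3 + G)²*(-96 + X(3)) = (3 - 72)²*(-96 - 8) = (-69)²*(-104) = 4761*(-104) = -495144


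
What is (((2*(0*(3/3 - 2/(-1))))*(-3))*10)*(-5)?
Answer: 0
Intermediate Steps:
(((2*(0*(3/3 - 2/(-1))))*(-3))*10)*(-5) = (((2*(0*(3*(⅓) - 2*(-1))))*(-3))*10)*(-5) = (((2*(0*(1 + 2)))*(-3))*10)*(-5) = (((2*(0*3))*(-3))*10)*(-5) = (((2*0)*(-3))*10)*(-5) = ((0*(-3))*10)*(-5) = (0*10)*(-5) = 0*(-5) = 0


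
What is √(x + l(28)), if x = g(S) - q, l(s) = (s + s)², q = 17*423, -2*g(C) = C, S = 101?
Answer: I*√16422/2 ≈ 64.074*I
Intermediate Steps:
g(C) = -C/2
q = 7191
l(s) = 4*s² (l(s) = (2*s)² = 4*s²)
x = -14483/2 (x = -½*101 - 1*7191 = -101/2 - 7191 = -14483/2 ≈ -7241.5)
√(x + l(28)) = √(-14483/2 + 4*28²) = √(-14483/2 + 4*784) = √(-14483/2 + 3136) = √(-8211/2) = I*√16422/2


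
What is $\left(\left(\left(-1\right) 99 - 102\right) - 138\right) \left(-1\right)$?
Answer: $339$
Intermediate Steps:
$\left(\left(\left(-1\right) 99 - 102\right) - 138\right) \left(-1\right) = \left(\left(-99 - 102\right) - 138\right) \left(-1\right) = \left(-201 - 138\right) \left(-1\right) = \left(-339\right) \left(-1\right) = 339$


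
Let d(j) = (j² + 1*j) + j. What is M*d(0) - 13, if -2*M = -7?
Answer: -13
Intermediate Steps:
M = 7/2 (M = -½*(-7) = 7/2 ≈ 3.5000)
d(j) = j² + 2*j (d(j) = (j² + j) + j = (j + j²) + j = j² + 2*j)
M*d(0) - 13 = 7*(0*(2 + 0))/2 - 13 = 7*(0*2)/2 - 13 = (7/2)*0 - 13 = 0 - 13 = -13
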